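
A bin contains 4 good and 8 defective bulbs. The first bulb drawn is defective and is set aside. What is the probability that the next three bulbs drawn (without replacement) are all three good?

4/165

After the first draw, 4 of the remaining 11 bulbs are good.
P = 4/11 × 3/10 × 2/9 = 24/990 = 4/165.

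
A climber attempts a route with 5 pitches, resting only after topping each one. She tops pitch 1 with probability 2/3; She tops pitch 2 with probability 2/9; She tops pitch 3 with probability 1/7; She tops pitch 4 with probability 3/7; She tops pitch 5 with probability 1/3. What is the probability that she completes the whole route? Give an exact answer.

The events are sequential, so multiply the conditional probabilities:
P = 2/3 × 2/9 × 1/7 × 3/7 × 1/3 = 12/3969 = 4/1323.

4/1323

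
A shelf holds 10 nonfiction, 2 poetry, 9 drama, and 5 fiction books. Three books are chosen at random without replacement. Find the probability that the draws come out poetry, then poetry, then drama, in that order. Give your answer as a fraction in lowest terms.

3/2600

Each draw changes the counts, so multiply the conditional probabilities along the sequence:
P = 2/26 × 1/25 × 9/24 = 18/15600 = 3/2600.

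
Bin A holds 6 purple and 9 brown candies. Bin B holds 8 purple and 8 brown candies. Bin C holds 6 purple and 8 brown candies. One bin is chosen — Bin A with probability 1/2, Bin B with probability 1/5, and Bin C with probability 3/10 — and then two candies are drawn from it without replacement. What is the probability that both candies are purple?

2287/13650

From Bin A: P(both purple) = (6/15)(5/14) = 1/7.
From Bin B: P(both purple) = (8/16)(7/15) = 7/30.
From Bin C: P(both purple) = (6/14)(5/13) = 15/91.
Total probability = (1/2)(1/7) + (1/5)(7/30) + (3/10)(15/91) = 2287/13650.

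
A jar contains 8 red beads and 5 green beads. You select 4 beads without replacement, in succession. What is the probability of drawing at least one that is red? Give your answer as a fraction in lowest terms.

142/143

P(no red) = 5/13 × 4/12 × 3/11 × 2/10 = 120/17160 = 1/143.
P(at least one) = 1 − 1/143 = 142/143.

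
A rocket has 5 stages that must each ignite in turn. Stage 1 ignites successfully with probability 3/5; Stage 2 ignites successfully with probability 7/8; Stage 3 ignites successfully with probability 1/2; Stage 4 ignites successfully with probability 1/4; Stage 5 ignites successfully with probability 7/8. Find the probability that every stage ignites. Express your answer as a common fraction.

147/2560

Each stage is reached only if all earlier stages succeed, so
P = 3/5 × 7/8 × 1/2 × 1/4 × 7/8 = 147/2560.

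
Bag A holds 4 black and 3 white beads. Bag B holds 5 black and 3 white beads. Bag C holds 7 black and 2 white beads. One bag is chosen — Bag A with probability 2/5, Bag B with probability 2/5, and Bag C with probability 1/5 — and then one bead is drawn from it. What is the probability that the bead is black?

From Bag A: P(black) = 4/7.
From Bag B: P(black) = 5/8.
From Bag C: P(black) = 7/9.
Total probability = (2/5)(4/7) + (2/5)(5/8) + (1/5)(7/9) = 799/1260.

799/1260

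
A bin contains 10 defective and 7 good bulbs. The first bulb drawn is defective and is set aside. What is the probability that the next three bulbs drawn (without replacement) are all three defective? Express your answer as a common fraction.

3/20

After the first draw, 9 of the remaining 16 bulbs are defective.
P = 9/16 × 8/15 × 7/14 = 504/3360 = 3/20.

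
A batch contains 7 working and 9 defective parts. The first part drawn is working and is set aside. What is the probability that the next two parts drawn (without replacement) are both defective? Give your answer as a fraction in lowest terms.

12/35

With the first part removed, 9 defective remain out of 15.
P = 9/15 × 8/14 = 72/210 = 12/35.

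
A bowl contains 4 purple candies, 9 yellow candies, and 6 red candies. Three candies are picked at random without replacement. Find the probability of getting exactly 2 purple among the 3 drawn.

30/323

One ordering (purple drawn first) has probability 4/19 × 3/18 × 15/17 = 180/5814 = 10/323.
There are C(3,2) = 3 such orderings, each equally likely, so P = 3 × 10/323 = 30/323.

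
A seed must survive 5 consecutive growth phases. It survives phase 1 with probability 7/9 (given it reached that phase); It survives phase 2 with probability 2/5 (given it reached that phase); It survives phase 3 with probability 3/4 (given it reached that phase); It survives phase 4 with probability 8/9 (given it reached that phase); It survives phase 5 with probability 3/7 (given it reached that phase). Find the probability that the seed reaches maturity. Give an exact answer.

Each stage is reached only if all earlier stages succeed, so
P = 7/9 × 2/5 × 3/4 × 8/9 × 3/7 = 1008/11340 = 4/45.

4/45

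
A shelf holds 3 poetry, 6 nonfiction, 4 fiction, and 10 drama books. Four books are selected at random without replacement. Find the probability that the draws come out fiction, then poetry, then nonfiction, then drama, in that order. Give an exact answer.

Each draw changes the counts, so multiply the conditional probabilities along the sequence:
P = 4/23 × 3/22 × 6/21 × 10/20 = 720/212520 = 6/1771.

6/1771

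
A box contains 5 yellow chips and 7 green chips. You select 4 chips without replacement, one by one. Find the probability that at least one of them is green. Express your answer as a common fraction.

P(no green) = 5/12 × 4/11 × 3/10 × 2/9 = 120/11880 = 1/99.
P(at least one) = 1 − 1/99 = 98/99.

98/99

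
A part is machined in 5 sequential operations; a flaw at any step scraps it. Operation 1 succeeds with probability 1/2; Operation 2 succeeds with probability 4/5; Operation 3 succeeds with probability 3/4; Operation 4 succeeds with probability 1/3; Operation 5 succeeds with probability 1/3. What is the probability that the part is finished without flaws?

Multiplying along the chain,
P = 1/2 × 4/5 × 3/4 × 1/3 × 1/3 = 12/360 = 1/30.

1/30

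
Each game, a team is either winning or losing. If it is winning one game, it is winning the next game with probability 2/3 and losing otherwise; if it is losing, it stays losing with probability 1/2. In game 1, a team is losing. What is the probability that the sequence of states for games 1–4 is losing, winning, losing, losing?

1/12

Game 1 is given. For each transition, use the conditional probability from the current state:
P(winning | losing) = 1/2; P(losing | winning) = 1/3; P(losing | losing) = 1/2.
P = 1/2 × 1/3 × 1/2 = 1/12.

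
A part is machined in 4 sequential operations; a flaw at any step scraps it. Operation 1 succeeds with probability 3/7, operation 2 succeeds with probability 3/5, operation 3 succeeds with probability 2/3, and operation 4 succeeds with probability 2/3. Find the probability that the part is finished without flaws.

Multiplying along the chain,
P = 3/7 × 3/5 × 2/3 × 2/3 = 36/315 = 4/35.

4/35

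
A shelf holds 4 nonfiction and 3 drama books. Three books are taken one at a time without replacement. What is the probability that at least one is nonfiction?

P(no nonfiction) = 3/7 × 2/6 × 1/5 = 6/210 = 1/35.
P(at least one) = 1 − 1/35 = 34/35.

34/35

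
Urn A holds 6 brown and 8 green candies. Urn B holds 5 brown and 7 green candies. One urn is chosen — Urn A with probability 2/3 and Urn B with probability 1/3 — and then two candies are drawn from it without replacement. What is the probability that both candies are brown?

1445/9009

From Urn A: P(both brown) = (6/14)(5/13) = 15/91.
From Urn B: P(both brown) = (5/12)(4/11) = 5/33.
Total probability = (2/3)(15/91) + (1/3)(5/33) = 1445/9009.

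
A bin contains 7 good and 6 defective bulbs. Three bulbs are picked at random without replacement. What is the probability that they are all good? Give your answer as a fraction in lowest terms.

P = 7/13 × 6/12 × 5/11 = 210/1716 = 35/286.

35/286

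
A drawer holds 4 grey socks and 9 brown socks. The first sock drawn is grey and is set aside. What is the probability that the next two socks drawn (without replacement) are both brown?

6/11

With the first sock removed, 9 brown remain out of 12.
P = 9/12 × 8/11 = 72/132 = 6/11.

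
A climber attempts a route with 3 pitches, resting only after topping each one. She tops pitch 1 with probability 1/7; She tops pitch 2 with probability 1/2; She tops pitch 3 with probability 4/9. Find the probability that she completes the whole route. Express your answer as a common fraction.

2/63

The events are sequential, so multiply the conditional probabilities:
P = 1/7 × 1/2 × 4/9 = 4/126 = 2/63.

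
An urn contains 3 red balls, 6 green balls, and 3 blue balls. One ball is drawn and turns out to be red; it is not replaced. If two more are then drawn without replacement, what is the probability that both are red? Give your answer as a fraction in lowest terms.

1/55

After the first draw, 2 of the remaining 11 balls are red.
P = 2/11 × 1/10 = 2/110 = 1/55.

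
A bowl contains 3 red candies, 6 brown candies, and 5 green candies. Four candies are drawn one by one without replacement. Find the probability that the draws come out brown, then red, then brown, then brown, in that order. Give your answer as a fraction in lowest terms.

15/1001

Multiply the probability of each draw given the previous ones:
P = 6/14 × 3/13 × 5/12 × 4/11 = 360/24024 = 15/1001.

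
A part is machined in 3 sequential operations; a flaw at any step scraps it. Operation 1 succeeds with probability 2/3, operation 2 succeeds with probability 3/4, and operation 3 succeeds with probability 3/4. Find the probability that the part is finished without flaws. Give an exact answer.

3/8

Multiplying along the chain,
P = 2/3 × 3/4 × 3/4 = 18/48 = 3/8.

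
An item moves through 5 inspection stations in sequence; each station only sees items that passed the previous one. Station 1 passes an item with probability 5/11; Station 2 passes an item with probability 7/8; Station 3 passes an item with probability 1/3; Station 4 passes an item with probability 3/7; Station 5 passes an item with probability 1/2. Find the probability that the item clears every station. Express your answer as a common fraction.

The events are sequential, so multiply the conditional probabilities:
P = 5/11 × 7/8 × 1/3 × 3/7 × 1/2 = 105/3696 = 5/176.

5/176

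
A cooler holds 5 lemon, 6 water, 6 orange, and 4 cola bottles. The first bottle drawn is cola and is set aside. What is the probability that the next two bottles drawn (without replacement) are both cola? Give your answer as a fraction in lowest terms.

After the first draw, 3 of the remaining 20 bottles are cola.
P = 3/20 × 2/19 = 6/380 = 3/190.

3/190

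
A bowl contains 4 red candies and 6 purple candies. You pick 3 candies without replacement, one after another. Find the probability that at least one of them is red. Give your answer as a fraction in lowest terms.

5/6

P(no red) = 6/10 × 5/9 × 4/8 = 120/720 = 1/6.
P(at least one) = 1 − 1/6 = 5/6.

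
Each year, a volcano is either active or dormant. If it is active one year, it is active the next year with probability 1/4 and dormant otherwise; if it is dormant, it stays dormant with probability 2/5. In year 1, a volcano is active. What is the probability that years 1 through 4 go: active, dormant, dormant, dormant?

3/25

Year 1 is given. For each transition, use the conditional probability from the current state:
P(dormant | active) = 3/4; P(dormant | dormant) = 2/5; P(dormant | dormant) = 2/5.
P = 3/4 × 2/5 × 2/5 = 12/100 = 3/25.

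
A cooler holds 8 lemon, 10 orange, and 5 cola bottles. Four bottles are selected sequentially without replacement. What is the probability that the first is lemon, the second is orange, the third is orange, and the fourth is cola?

Chain rule:
P = 8/23 × 10/22 × 9/21 × 5/20 = 3600/212520 = 30/1771.

30/1771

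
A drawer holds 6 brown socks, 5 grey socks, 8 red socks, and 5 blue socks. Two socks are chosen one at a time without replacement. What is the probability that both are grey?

5/138

P(all grey) = 5/24 × 4/23 = 20/552 = 5/138.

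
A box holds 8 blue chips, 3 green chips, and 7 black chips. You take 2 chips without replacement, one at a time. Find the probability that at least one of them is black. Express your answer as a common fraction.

P(no black) = 11/18 × 10/17 = 110/306 = 55/153.
P(at least one) = 1 − 55/153 = 98/153.

98/153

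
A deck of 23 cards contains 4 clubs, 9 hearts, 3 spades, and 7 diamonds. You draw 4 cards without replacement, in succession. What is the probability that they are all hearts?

18/1265

P = 9/23 × 8/22 × 7/21 × 6/20 = 3024/212520 = 18/1265.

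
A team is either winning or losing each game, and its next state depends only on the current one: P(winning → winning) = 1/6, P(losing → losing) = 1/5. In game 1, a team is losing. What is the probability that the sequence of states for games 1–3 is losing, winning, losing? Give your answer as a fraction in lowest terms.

Game 1 is given. For each transition, use the conditional probability from the current state:
P(winning | losing) = 4/5; P(losing | winning) = 5/6.
P = 4/5 × 5/6 = 20/30 = 2/3.

2/3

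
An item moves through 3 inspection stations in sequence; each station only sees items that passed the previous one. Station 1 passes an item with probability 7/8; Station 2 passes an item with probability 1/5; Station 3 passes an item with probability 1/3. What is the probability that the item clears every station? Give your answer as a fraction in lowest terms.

The events are sequential, so multiply the conditional probabilities:
P = 7/8 × 1/5 × 1/3 = 7/120.

7/120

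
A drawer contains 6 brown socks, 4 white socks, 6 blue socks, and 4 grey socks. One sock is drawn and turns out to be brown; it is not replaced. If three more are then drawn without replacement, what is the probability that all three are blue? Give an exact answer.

20/969

With the first sock removed, 6 blue remain out of 19.
P = 6/19 × 5/18 × 4/17 = 120/5814 = 20/969.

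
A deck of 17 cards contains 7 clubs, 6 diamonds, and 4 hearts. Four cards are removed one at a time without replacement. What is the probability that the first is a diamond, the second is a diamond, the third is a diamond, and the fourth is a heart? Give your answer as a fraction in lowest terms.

1/119

Each draw changes the counts, so multiply the conditional probabilities along the sequence:
P = 6/17 × 5/16 × 4/15 × 4/14 = 480/57120 = 1/119.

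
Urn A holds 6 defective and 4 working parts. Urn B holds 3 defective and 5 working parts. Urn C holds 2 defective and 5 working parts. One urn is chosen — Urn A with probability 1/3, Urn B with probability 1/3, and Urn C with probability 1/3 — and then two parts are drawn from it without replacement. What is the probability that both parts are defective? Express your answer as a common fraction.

From Urn A: P(both defective) = (6/10)(5/9) = 1/3.
From Urn B: P(both defective) = (3/8)(2/7) = 3/28.
From Urn C: P(both defective) = (2/7)(1/6) = 1/21.
Total probability = (1/3)(1/3) + (1/3)(3/28) + (1/3)(1/21) = 41/252.

41/252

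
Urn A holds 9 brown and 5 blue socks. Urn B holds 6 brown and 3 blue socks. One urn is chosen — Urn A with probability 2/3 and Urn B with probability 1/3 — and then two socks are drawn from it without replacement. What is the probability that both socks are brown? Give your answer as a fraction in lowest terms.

1319/3276

From Urn A: P(both brown) = (9/14)(8/13) = 36/91.
From Urn B: P(both brown) = (6/9)(5/8) = 5/12.
Total probability = (2/3)(36/91) + (1/3)(5/12) = 1319/3276.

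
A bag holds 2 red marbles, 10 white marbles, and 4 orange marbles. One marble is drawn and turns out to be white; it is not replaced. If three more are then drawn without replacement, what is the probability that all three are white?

12/65

After the first draw, 9 of the remaining 15 marbles are white.
P = 9/15 × 8/14 × 7/13 = 504/2730 = 12/65.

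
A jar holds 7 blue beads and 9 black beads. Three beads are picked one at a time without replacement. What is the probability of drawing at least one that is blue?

P(no blue) = 9/16 × 8/15 × 7/14 = 504/3360 = 3/20.
P(at least one) = 1 − 3/20 = 17/20.

17/20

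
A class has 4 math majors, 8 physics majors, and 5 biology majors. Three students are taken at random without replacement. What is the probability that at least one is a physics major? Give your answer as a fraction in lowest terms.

149/170

P(no physics majors) = 9/17 × 8/16 × 7/15 = 504/4080 = 21/170.
P(at least one) = 1 − 21/170 = 149/170.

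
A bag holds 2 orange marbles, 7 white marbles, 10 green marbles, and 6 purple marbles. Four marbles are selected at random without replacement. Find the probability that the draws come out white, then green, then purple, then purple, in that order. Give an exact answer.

Multiply the probability of each draw given the previous ones:
P = 7/25 × 10/24 × 6/23 × 5/22 = 2100/303600 = 7/1012.

7/1012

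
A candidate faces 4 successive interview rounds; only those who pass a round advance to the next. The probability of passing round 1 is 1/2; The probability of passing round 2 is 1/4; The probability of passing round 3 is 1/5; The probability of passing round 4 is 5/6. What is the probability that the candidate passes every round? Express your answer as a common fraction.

Multiplying along the chain,
P = 1/2 × 1/4 × 1/5 × 5/6 = 5/240 = 1/48.

1/48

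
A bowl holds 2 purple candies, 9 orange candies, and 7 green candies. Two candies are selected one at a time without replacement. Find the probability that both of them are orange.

P(all orange) = 9/18 × 8/17 = 72/306 = 4/17.

4/17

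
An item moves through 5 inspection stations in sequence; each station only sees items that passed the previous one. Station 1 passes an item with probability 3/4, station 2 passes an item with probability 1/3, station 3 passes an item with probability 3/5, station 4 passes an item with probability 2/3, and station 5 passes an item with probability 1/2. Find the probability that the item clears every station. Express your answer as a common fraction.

1/20

The events are sequential, so multiply the conditional probabilities:
P = 3/4 × 1/3 × 3/5 × 2/3 × 1/2 = 18/360 = 1/20.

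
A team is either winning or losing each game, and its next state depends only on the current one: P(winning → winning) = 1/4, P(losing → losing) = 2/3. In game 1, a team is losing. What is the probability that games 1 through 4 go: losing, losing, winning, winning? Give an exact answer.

Game 1 is given. For each transition, use the conditional probability from the current state:
P(losing | losing) = 2/3; P(winning | losing) = 1/3; P(winning | winning) = 1/4.
P = 2/3 × 1/3 × 1/4 = 2/36 = 1/18.

1/18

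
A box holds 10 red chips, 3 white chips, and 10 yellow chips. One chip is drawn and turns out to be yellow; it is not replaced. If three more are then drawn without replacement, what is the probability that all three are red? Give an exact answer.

After the first draw, 10 of the remaining 22 chips are red.
P = 10/22 × 9/21 × 8/20 = 720/9240 = 6/77.

6/77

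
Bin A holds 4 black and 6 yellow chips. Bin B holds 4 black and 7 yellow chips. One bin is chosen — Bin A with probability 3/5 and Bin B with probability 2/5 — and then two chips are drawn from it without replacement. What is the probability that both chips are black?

From Bin A: P(both black) = (4/10)(3/9) = 2/15.
From Bin B: P(both black) = (4/11)(3/10) = 6/55.
Total probability = (3/5)(2/15) + (2/5)(6/55) = 34/275.

34/275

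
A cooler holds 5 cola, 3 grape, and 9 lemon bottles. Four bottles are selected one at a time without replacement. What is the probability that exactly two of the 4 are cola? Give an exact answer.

33/119

One ordering (cola drawn first) has probability 5/17 × 4/16 × 12/15 × 11/14 = 2640/57120 = 11/238.
There are C(4,2) = 6 such orderings, each equally likely, so P = 6 × 11/238 = 33/119.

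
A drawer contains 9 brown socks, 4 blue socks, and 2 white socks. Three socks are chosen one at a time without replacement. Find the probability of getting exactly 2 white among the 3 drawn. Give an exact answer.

1/35

One ordering (white drawn first) has probability 2/15 × 1/14 × 13/13 = 26/2730 = 1/105.
There are C(3,2) = 3 such orderings, each equally likely, so P = 3 × 1/105 = 1/35.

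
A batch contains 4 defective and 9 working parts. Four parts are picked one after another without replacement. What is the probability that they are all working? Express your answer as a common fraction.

P(all working) = 9/13 × 8/12 × 7/11 × 6/10 = 3024/17160 = 126/715.

126/715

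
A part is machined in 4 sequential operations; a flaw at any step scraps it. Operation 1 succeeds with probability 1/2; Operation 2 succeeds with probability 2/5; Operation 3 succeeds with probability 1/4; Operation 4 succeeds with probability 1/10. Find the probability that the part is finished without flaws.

Each stage is reached only if all earlier stages succeed, so
P = 1/2 × 2/5 × 1/4 × 1/10 = 2/400 = 1/200.

1/200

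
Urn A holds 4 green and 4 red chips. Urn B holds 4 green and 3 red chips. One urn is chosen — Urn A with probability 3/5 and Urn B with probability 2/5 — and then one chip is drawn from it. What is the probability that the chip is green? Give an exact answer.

37/70

From Urn A: P(green) = 4/8.
From Urn B: P(green) = 4/7.
Total probability = (3/5)(4/8) + (2/5)(4/7) = 37/70.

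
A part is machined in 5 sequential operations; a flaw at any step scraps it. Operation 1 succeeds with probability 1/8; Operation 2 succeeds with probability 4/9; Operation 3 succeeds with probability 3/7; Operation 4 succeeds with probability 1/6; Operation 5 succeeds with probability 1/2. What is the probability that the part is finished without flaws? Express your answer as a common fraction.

Multiplying along the chain,
P = 1/8 × 4/9 × 3/7 × 1/6 × 1/2 = 12/6048 = 1/504.

1/504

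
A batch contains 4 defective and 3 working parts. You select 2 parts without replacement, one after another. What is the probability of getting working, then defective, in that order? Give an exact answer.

2/7

Chain rule:
P = 3/7 × 4/6 = 12/42 = 2/7.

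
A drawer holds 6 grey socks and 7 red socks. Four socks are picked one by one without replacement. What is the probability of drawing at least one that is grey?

136/143

P(no grey) = 7/13 × 6/12 × 5/11 × 4/10 = 840/17160 = 7/143.
P(at least one) = 1 − 7/143 = 136/143.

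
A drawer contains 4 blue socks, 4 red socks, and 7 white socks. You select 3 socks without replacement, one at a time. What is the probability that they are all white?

1/13

P(every draw is white) = 7/15 × 6/14 × 5/13 = 210/2730 = 1/13.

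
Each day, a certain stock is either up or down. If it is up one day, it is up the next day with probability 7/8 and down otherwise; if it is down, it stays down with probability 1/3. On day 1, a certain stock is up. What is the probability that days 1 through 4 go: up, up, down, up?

Day 1 is given. For each transition, use the conditional probability from the current state:
P(up | up) = 7/8; P(down | up) = 1/8; P(up | down) = 2/3.
P = 7/8 × 1/8 × 2/3 = 14/192 = 7/96.

7/96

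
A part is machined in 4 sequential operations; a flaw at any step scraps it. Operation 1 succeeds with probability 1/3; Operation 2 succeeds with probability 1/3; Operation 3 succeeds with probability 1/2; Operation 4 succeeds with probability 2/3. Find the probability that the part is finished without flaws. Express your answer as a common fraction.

1/27

The events are sequential, so multiply the conditional probabilities:
P = 1/3 × 1/3 × 1/2 × 2/3 = 2/54 = 1/27.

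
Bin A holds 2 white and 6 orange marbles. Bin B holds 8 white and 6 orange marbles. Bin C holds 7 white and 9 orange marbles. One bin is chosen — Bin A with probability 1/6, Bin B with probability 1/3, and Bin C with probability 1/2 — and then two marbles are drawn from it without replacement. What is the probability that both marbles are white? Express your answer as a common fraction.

1427/7280

From Bin A: P(both white) = (2/8)(1/7) = 1/28.
From Bin B: P(both white) = (8/14)(7/13) = 4/13.
From Bin C: P(both white) = (7/16)(6/15) = 7/40.
Total probability = (1/6)(1/28) + (1/3)(4/13) + (1/2)(7/40) = 1427/7280.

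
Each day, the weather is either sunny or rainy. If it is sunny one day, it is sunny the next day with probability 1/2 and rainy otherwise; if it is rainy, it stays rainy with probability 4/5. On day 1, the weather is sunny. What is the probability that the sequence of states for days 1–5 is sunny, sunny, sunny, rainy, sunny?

1/40

Day 1 is given. For each transition, use the conditional probability from the current state:
P(sunny | sunny) = 1/2; P(sunny | sunny) = 1/2; P(rainy | sunny) = 1/2; P(sunny | rainy) = 1/5.
P = 1/2 × 1/2 × 1/2 × 1/5 = 1/40.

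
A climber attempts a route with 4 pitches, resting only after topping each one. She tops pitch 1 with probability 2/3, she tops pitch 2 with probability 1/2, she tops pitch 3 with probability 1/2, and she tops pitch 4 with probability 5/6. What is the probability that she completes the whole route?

Each stage is reached only if all earlier stages succeed, so
P = 2/3 × 1/2 × 1/2 × 5/6 = 10/72 = 5/36.

5/36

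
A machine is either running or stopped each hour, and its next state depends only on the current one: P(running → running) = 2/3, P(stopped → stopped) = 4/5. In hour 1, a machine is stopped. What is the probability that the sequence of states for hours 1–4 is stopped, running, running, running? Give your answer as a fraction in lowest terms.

4/45

Hour 1 is given. For each transition, use the conditional probability from the current state:
P(running | stopped) = 1/5; P(running | running) = 2/3; P(running | running) = 2/3.
P = 1/5 × 2/3 × 2/3 = 4/45.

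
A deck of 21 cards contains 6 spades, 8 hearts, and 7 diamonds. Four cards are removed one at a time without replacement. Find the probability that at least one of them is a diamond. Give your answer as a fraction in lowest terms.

712/855

P(no diamonds) = 14/21 × 13/20 × 12/19 × 11/18 = 24024/143640 = 143/855.
P(at least one) = 1 − 143/855 = 712/855.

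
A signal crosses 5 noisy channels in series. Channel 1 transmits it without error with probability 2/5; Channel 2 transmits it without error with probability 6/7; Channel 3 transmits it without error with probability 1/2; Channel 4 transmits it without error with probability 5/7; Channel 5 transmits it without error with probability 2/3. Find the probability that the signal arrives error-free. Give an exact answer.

Each stage is reached only if all earlier stages succeed, so
P = 2/5 × 6/7 × 1/2 × 5/7 × 2/3 = 120/1470 = 4/49.

4/49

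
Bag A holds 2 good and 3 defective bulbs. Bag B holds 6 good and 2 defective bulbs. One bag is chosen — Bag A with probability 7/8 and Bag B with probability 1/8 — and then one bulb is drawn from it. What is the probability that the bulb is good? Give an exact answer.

From Bag A: P(good) = 2/5.
From Bag B: P(good) = 6/8.
Total probability = (7/8)(2/5) + (1/8)(6/8) = 71/160.

71/160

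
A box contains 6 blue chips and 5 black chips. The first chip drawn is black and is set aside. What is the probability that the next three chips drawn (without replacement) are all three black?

1/30

With the first chip removed, 4 black remain out of 10.
P = 4/10 × 3/9 × 2/8 = 24/720 = 1/30.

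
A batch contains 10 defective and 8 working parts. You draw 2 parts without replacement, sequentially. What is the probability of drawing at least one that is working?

P(no working) = 10/18 × 9/17 = 90/306 = 5/17.
P(at least one) = 1 − 5/17 = 12/17.

12/17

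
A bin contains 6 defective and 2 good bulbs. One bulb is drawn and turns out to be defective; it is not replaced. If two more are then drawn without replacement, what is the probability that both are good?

1/21

After the first draw, 2 of the remaining 7 bulbs are good.
P = 2/7 × 1/6 = 2/42 = 1/21.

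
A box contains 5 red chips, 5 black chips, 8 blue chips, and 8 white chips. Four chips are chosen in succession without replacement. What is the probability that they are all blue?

7/1495

P(all blue) = 8/26 × 7/25 × 6/24 × 5/23 = 1680/358800 = 7/1495.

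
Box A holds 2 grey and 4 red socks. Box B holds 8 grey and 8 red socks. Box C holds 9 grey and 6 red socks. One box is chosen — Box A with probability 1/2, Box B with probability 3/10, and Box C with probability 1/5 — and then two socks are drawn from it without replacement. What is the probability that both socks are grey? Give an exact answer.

361/2100

From Box A: P(both grey) = (2/6)(1/5) = 1/15.
From Box B: P(both grey) = (8/16)(7/15) = 7/30.
From Box C: P(both grey) = (9/15)(8/14) = 12/35.
Total probability = (1/2)(1/15) + (3/10)(7/30) + (1/5)(12/35) = 361/2100.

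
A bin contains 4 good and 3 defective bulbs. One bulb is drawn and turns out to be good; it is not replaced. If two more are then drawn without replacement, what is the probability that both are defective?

With the first bulb removed, 3 defective remain out of 6.
P = 3/6 × 2/5 = 6/30 = 1/5.

1/5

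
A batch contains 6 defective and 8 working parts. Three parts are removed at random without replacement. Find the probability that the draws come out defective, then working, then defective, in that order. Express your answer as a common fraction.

Chain rule:
P = 6/14 × 8/13 × 5/12 = 240/2184 = 10/91.

10/91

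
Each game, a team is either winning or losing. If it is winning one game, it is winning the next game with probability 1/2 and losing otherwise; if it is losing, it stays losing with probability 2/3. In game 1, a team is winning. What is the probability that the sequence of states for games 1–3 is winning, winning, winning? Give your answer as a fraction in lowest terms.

Game 1 is given. For each transition, use the conditional probability from the current state:
P(winning | winning) = 1/2; P(winning | winning) = 1/2.
P = 1/2 × 1/2 = 1/4.

1/4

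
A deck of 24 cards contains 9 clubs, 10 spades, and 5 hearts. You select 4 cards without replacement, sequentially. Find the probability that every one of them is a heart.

P(every draw is a heart) = 5/24 × 4/23 × 3/22 × 2/21 = 120/255024 = 5/10626.

5/10626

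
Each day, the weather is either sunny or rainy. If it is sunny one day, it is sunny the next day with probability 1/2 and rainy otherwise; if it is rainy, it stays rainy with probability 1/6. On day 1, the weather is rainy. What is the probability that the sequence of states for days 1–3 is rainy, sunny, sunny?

Day 1 is given. For each transition, use the conditional probability from the current state:
P(sunny | rainy) = 5/6; P(sunny | sunny) = 1/2.
P = 5/6 × 1/2 = 5/12.

5/12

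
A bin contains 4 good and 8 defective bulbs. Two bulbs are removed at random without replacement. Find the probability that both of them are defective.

14/33

P = 8/12 × 7/11 = 56/132 = 14/33.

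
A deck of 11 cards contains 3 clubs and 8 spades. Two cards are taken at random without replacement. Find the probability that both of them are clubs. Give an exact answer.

3/55

P = 3/11 × 2/10 = 6/110 = 3/55.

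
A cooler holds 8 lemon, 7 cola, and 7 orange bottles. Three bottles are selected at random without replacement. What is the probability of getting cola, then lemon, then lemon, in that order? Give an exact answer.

7/165

Chain rule:
P = 7/22 × 8/21 × 7/20 = 392/9240 = 7/165.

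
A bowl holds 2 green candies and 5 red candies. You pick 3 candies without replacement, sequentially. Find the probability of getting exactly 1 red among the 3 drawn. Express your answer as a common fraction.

1/7

One ordering (red drawn first) has probability 5/7 × 2/6 × 1/5 = 10/210 = 1/21.
There are C(3,1) = 3 such orderings, each equally likely, so P = 3 × 1/21 = 1/7.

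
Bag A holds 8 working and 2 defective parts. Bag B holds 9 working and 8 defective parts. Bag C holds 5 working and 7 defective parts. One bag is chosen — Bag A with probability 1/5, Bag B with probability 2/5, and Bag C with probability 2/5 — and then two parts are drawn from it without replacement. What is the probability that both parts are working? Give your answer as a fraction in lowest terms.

12241/42075

From Bag A: P(both working) = (8/10)(7/9) = 28/45.
From Bag B: P(both working) = (9/17)(8/16) = 9/34.
From Bag C: P(both working) = (5/12)(4/11) = 5/33.
Total probability = (1/5)(28/45) + (2/5)(9/34) + (2/5)(5/33) = 12241/42075.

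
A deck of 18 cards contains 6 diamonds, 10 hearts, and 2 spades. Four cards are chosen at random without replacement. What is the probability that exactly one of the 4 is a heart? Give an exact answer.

28/153

One ordering (a heart drawn first) has probability 10/18 × 8/17 × 7/16 × 6/15 = 3360/73440 = 7/153.
There are C(4,1) = 4 such orderings, each equally likely, so P = 4 × 7/153 = 28/153.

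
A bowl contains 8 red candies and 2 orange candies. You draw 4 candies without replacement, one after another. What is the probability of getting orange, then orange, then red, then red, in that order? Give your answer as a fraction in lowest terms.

Each draw changes the counts, so multiply the conditional probabilities along the sequence:
P = 2/10 × 1/9 × 8/8 × 7/7 = 112/5040 = 1/45.

1/45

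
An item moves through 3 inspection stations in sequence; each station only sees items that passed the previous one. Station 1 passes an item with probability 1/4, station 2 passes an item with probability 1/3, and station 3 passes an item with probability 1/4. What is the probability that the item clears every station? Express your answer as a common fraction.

The events are sequential, so multiply the conditional probabilities:
P = 1/4 × 1/3 × 1/4 = 1/48.

1/48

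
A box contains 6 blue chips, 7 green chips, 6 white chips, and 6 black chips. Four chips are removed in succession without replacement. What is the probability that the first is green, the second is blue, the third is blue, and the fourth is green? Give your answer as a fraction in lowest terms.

Multiply the probability of each draw given the previous ones:
P = 7/25 × 6/24 × 5/23 × 6/22 = 1260/303600 = 21/5060.

21/5060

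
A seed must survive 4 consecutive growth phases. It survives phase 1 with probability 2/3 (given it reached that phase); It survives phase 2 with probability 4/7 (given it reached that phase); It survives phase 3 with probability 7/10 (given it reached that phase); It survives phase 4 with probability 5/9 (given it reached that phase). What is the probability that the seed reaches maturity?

Each stage is reached only if all earlier stages succeed, so
P = 2/3 × 4/7 × 7/10 × 5/9 = 280/1890 = 4/27.

4/27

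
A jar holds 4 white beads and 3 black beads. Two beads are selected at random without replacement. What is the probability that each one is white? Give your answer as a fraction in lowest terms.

P = 4/7 × 3/6 = 12/42 = 2/7.

2/7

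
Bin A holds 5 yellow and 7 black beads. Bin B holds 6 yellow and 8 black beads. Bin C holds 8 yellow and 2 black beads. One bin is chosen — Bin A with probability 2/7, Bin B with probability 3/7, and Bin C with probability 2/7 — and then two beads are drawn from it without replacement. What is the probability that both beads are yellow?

From Bin A: P(both yellow) = (5/12)(4/11) = 5/33.
From Bin B: P(both yellow) = (6/14)(5/13) = 15/91.
From Bin C: P(both yellow) = (8/10)(7/9) = 28/45.
Total probability = (2/7)(5/33) + (3/7)(15/91) + (2/7)(28/45) = 91981/315315.

91981/315315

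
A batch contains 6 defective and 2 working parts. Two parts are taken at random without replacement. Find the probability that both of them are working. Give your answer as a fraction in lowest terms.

1/28

P = 2/8 × 1/7 = 2/56 = 1/28.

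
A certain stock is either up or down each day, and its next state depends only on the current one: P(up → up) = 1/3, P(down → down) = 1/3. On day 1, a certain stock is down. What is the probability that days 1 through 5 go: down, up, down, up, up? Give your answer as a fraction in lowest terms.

8/81

Day 1 is given. For each transition, use the conditional probability from the current state:
P(up | down) = 2/3; P(down | up) = 2/3; P(up | down) = 2/3; P(up | up) = 1/3.
P = 2/3 × 2/3 × 2/3 × 1/3 = 8/81.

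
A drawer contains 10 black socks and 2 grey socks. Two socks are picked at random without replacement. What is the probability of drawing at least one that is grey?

7/22

P(no grey) = 10/12 × 9/11 = 90/132 = 15/22.
P(at least one) = 1 − 15/22 = 7/22.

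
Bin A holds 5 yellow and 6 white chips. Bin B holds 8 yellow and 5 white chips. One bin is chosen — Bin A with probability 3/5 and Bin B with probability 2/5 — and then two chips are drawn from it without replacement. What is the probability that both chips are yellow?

From Bin A: P(both yellow) = (5/11)(4/10) = 2/11.
From Bin B: P(both yellow) = (8/13)(7/12) = 14/39.
Total probability = (3/5)(2/11) + (2/5)(14/39) = 542/2145.

542/2145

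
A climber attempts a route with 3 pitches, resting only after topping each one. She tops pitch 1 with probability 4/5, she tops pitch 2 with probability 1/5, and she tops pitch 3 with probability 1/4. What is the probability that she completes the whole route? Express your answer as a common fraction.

1/25

Each stage is reached only if all earlier stages succeed, so
P = 4/5 × 1/5 × 1/4 = 4/100 = 1/25.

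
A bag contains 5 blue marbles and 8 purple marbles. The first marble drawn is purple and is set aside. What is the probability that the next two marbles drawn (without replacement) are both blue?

5/33

After the first draw, 5 of the remaining 12 marbles are blue.
P = 5/12 × 4/11 = 20/132 = 5/33.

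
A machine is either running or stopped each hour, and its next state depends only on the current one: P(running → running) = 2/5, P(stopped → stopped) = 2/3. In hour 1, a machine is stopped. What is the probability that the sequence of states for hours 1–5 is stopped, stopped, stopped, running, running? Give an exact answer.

8/135

Hour 1 is given. For each transition, use the conditional probability from the current state:
P(stopped | stopped) = 2/3; P(stopped | stopped) = 2/3; P(running | stopped) = 1/3; P(running | running) = 2/5.
P = 2/3 × 2/3 × 1/3 × 2/5 = 8/135.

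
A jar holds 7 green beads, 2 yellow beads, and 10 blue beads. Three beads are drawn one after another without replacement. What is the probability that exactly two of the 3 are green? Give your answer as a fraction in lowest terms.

One ordering (green drawn first) has probability 7/19 × 6/18 × 12/17 = 504/5814 = 28/323.
There are C(3,2) = 3 such orderings, each equally likely, so P = 3 × 28/323 = 84/323.

84/323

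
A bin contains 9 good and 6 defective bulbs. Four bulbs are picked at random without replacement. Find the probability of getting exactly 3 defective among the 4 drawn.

12/91

One ordering (defective drawn first) has probability 6/15 × 5/14 × 4/13 × 9/12 = 1080/32760 = 3/91.
There are C(4,3) = 4 such orderings, each equally likely, so P = 4 × 3/91 = 12/91.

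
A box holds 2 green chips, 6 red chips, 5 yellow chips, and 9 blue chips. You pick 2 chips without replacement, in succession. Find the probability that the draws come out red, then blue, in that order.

Each draw changes the counts, so multiply the conditional probabilities along the sequence:
P = 6/22 × 9/21 = 54/462 = 9/77.

9/77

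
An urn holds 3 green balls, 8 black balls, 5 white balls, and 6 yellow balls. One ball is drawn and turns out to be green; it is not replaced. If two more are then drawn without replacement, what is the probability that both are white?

1/21

After the first draw, 5 of the remaining 21 balls are white.
P = 5/21 × 4/20 = 20/420 = 1/21.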